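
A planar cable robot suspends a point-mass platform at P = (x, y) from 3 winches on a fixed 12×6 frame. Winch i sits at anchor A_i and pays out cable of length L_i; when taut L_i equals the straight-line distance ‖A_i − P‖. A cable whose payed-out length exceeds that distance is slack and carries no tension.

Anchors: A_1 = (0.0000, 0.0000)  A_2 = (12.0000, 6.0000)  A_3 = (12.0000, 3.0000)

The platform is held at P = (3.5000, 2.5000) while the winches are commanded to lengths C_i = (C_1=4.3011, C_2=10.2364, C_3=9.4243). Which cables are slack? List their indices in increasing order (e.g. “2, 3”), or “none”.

2, 3

i=1: geometric 4.3012 vs commanded 4.3011 ⇒ taut
i=2: geometric 9.1924 vs commanded 10.2364 ⇒ slack
i=3: geometric 8.5147 vs commanded 9.4243 ⇒ slack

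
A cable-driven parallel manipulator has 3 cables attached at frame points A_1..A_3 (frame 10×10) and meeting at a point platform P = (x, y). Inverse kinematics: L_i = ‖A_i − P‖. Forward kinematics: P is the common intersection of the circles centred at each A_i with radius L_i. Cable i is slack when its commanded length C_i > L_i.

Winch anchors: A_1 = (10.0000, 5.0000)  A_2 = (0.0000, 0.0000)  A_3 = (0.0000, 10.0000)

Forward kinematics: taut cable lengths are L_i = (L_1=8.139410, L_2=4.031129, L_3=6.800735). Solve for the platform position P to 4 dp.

circle eqns → linear via eq_j − eq_1; set c_j = A_j·A_j − L_j²
c_1 = 100.0000+25.0000−66.2500 = 58.7500
20.0000·x + 10.0000·y = c_1−c_2 = 75.0000
20.0000·x − 10.0000·y = c_1−c_3 = 5.0000
solve first two rows → x=2.0000, y=3.5000

(2.0000, 3.5000)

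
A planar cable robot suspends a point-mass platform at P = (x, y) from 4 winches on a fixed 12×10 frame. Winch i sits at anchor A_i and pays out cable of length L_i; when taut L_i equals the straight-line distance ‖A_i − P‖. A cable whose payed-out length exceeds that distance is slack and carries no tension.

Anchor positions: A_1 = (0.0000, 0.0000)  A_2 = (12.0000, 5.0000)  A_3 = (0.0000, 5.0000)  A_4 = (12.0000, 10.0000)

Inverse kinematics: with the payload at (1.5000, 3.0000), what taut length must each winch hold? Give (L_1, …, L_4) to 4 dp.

(3.3541, 10.6888, 2.5000, 12.6194)

L_1 = √((0.0000−1.5000)² + (0.0000−3.0000)²) = 3.3541
L_2 = √((12.0000−1.5000)² + (5.0000−3.0000)²) = 10.6888
L_3 = √((0.0000−1.5000)² + (5.0000−3.0000)²) = 2.5000
L_4 = √((12.0000−1.5000)² + (10.0000−3.0000)²) = 12.6194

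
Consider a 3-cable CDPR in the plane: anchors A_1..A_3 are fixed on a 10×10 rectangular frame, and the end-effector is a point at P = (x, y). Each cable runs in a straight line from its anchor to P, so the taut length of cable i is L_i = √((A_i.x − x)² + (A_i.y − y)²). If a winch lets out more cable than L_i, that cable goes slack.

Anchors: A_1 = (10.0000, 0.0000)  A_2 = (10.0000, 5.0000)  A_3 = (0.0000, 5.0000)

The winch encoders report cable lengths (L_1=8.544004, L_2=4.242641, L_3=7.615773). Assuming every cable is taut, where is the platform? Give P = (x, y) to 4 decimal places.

circle eqns → linear via eq_j − eq_1; set q_j = A_j·A_j − L_j²
q_1 = 100.0000+0.0000−73.0000 = 27.0000
0.0000·x − 10.0000·y = q_1−q_2 = -80.0000
20.0000·x − 10.0000·y = q_1−q_3 = 60.0000
solve first two rows → x=7.0000, y=8.0000

(7.0000, 8.0000)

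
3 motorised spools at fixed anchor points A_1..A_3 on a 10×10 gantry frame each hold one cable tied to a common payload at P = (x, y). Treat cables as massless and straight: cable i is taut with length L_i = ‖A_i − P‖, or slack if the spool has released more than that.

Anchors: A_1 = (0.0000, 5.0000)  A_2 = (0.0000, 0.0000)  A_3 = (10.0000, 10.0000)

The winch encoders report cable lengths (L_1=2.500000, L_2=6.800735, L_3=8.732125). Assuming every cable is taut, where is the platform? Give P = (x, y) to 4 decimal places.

(2.0000, 6.5000)

expand ‖A_i−P‖²=L_i² and subtract eq 1 (c_i ≔ ‖A_i‖²−L_i²)
c_1 = 0.0000+25.0000−6.2500 = 18.7500
eq1−eq2 → [0.0000  10.0000]·P = 65.0000
eq1−eq3 → [-20.0000  -10.0000]·P = -105.0000
2×2 solve → P = (2.0000, 6.5000)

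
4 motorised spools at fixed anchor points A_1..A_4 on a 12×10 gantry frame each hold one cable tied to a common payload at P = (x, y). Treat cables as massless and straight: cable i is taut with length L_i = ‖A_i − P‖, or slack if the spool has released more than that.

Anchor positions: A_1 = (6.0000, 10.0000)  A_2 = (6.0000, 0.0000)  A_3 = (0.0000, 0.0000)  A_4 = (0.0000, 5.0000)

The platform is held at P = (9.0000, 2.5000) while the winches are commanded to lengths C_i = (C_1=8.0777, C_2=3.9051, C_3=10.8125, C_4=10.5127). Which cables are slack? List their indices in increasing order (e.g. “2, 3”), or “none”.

i=1: geometric 8.0777 vs commanded 8.0777 ⇒ taut
i=2: geometric 3.9051 vs commanded 3.9051 ⇒ taut
i=3: geometric 9.3408 vs commanded 10.8125 ⇒ slack
i=4: geometric 9.3408 vs commanded 10.5127 ⇒ slack

3, 4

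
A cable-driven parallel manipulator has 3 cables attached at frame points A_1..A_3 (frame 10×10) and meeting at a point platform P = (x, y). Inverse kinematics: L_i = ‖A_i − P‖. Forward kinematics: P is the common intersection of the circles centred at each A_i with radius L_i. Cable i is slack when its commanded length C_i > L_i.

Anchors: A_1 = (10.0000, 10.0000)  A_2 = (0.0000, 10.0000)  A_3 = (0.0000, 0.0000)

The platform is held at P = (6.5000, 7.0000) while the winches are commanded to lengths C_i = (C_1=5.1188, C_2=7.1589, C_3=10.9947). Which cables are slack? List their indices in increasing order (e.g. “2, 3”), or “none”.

cable 1: L_1 = ‖A_1−P‖ = 4.6098;  C_1 = 5.1188 → slack
cable 2: L_2 = ‖A_2−P‖ = 7.1589;  C_2 = 7.1589 → taut
cable 3: L_3 = ‖A_3−P‖ = 9.5525;  C_3 = 10.9947 → slack

1, 3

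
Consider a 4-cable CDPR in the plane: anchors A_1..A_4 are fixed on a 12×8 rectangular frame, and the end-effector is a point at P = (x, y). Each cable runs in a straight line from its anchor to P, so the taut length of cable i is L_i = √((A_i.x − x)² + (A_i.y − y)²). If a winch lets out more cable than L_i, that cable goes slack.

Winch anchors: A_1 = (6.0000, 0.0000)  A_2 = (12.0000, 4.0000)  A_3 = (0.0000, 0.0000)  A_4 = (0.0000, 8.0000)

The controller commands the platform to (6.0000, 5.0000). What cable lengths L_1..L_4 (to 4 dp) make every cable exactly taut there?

L_1 = √((6.0000−6.0000)² + (0.0000−5.0000)²) = 5.0000
L_2 = √((12.0000−6.0000)² + (4.0000−5.0000)²) = 6.0828
L_3 = √((0.0000−6.0000)² + (0.0000−5.0000)²) = 7.8102
L_4 = √((0.0000−6.0000)² + (8.0000−5.0000)²) = 6.7082

(5.0000, 6.0828, 7.8102, 6.7082)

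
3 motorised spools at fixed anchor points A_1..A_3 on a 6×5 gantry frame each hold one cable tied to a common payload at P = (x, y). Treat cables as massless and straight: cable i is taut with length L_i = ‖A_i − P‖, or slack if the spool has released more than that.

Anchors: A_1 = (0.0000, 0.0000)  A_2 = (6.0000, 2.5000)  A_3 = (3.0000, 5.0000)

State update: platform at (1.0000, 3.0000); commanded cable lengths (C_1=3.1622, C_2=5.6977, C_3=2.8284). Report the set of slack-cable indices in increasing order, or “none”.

cable 1: L_1 = ‖A_1−P‖ = 3.1623;  C_1 = 3.1622 → taut
cable 2: L_2 = ‖A_2−P‖ = 5.0249;  C_2 = 5.6977 → slack
cable 3: L_3 = ‖A_3−P‖ = 2.8284;  C_3 = 2.8284 → taut

2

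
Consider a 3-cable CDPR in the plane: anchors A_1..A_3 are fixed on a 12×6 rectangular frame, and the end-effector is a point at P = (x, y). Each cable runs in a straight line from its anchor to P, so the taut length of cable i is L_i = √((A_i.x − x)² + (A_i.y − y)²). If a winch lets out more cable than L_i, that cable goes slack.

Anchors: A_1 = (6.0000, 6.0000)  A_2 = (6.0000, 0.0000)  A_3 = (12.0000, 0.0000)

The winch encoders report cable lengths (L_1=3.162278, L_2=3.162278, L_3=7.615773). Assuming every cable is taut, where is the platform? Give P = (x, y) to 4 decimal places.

each cable: (A_i−P)·(A_i−P) = L_i²; let k_i = ‖A_i‖²−L_i²
k_1 = 36.0000+36.0000−10.0000 = 62.0000
row 1: 0.0000x + 12.0000y = 36.0000  (k_2=26.0000)
row 2: -12.0000x + 12.0000y = -24.0000  (k_3=86.0000)
Cramer on rows 1–2 → x = 5.0000, y = 3.0000

(5.0000, 3.0000)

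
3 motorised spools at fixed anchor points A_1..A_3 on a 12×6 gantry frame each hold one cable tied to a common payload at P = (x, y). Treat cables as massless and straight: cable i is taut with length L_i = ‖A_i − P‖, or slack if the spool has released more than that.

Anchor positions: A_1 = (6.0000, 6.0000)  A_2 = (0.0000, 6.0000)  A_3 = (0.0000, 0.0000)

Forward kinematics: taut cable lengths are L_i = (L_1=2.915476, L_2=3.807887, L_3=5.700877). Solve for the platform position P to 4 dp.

(3.5000, 4.5000)

expand ‖A_i−P‖²=L_i² and subtract eq 1 (q_i ≔ ‖A_i‖²−L_i²)
q_1 = 36.0000+36.0000−8.5000 = 63.5000
eq1−eq2 → [12.0000  0.0000]·P = 42.0000
eq1−eq3 → [12.0000  12.0000]·P = 96.0000
2×2 solve → P = (3.5000, 4.5000)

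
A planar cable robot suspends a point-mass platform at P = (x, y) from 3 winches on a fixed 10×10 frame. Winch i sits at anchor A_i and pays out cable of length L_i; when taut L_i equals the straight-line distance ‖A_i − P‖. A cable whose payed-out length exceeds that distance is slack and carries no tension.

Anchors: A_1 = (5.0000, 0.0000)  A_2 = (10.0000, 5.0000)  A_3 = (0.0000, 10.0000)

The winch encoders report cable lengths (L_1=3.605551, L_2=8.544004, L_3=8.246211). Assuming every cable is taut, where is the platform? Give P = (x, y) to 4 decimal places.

circle eqns → linear via eq_j − eq_1; set c_j = A_j·A_j − L_j²
c_1 = 25.0000+0.0000−13.0000 = 12.0000
-10.0000·x − 10.0000·y = c_1−c_2 = -40.0000
10.0000·x − 20.0000·y = c_1−c_3 = -20.0000
solve first two rows → x=2.0000, y=2.0000

(2.0000, 2.0000)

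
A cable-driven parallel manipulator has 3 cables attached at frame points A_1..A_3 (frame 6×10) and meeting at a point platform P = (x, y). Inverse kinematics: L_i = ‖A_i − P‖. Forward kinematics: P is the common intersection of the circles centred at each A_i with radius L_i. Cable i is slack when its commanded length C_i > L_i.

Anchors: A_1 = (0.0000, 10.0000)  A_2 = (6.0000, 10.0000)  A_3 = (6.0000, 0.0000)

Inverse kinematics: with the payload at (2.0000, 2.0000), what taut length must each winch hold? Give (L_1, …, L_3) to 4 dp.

L_1 = √((0.0000−2.0000)² + (10.0000−2.0000)²) = 8.2462
L_2 = √((6.0000−2.0000)² + (10.0000−2.0000)²) = 8.9443
L_3 = √((6.0000−2.0000)² + (0.0000−2.0000)²) = 4.4721

(8.2462, 8.9443, 4.4721)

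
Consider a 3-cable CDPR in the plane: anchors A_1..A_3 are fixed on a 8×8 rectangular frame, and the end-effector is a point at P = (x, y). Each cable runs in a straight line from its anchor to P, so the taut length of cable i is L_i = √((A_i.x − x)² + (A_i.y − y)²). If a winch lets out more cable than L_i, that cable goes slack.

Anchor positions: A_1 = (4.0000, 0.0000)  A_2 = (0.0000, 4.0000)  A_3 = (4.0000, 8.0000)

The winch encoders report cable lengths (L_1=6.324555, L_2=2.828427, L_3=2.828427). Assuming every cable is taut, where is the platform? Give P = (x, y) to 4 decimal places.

(2.0000, 6.0000)

expand ‖A_i−P‖²=L_i² and subtract eq 1 (q_i ≔ ‖A_i‖²−L_i²)
q_1 = 16.0000+0.0000−40.0000 = -24.0000
eq1−eq2 → [8.0000  -8.0000]·P = -32.0000
eq1−eq3 → [0.0000  -16.0000]·P = -96.0000
2×2 solve → P = (2.0000, 6.0000)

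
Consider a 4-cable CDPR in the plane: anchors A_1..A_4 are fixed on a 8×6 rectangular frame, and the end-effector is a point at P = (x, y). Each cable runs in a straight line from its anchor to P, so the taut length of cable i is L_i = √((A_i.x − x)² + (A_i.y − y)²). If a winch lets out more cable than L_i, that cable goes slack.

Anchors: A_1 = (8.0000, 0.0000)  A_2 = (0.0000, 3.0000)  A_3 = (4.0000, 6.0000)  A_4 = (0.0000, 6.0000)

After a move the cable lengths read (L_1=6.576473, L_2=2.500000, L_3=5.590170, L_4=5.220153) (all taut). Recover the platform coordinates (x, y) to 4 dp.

(1.5000, 1.0000)

expand ‖A_i−P‖²=L_i² and subtract eq 1 (q_i ≔ ‖A_i‖²−L_i²)
q_1 = 64.0000+0.0000−43.2500 = 20.7500
eq1−eq2 → [16.0000  -6.0000]·P = 18.0000
eq1−eq3 → [8.0000  -12.0000]·P = 0.0000
eq1−eq4 → [16.0000  -12.0000]·P = 12.0000
2×2 solve → P = (1.5000, 1.0000)
check cable 4: ‖A_4−P‖² = 27.2500 ≈ L_4² = 27.2500 ✓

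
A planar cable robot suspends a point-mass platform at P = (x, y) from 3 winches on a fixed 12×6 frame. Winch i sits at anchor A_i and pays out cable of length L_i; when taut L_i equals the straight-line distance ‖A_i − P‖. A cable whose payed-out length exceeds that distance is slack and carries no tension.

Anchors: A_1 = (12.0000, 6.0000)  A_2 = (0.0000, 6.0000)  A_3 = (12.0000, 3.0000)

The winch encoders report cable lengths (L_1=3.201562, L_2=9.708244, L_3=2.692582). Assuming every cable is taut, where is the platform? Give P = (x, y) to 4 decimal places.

(9.5000, 4.0000)

circle eqns → linear via eq_j − eq_1; set k_j = A_j·A_j − L_j²
k_1 = 144.0000+36.0000−10.2500 = 169.7500
24.0000·x + 0.0000·y = k_1−k_2 = 228.0000
0.0000·x + 6.0000·y = k_1−k_3 = 24.0000
solve first two rows → x=9.5000, y=4.0000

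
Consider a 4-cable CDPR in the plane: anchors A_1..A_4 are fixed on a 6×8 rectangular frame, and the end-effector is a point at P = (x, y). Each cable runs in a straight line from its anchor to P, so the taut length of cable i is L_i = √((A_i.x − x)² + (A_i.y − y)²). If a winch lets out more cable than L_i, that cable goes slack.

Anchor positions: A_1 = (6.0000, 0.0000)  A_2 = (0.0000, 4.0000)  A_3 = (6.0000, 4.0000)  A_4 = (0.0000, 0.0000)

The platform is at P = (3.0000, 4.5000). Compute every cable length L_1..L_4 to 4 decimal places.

(5.4083, 3.0414, 3.0414, 5.4083)

cable 1: Δx=3.0000, Δy=-4.5000; L_1 = √(Δx²+Δy²) = 5.4083
cable 2: Δx=-3.0000, Δy=-0.5000; L_2 = √(Δx²+Δy²) = 3.0414
cable 3: Δx=3.0000, Δy=-0.5000; L_3 = √(Δx²+Δy²) = 3.0414
cable 4: Δx=-3.0000, Δy=-4.5000; L_4 = √(Δx²+Δy²) = 5.4083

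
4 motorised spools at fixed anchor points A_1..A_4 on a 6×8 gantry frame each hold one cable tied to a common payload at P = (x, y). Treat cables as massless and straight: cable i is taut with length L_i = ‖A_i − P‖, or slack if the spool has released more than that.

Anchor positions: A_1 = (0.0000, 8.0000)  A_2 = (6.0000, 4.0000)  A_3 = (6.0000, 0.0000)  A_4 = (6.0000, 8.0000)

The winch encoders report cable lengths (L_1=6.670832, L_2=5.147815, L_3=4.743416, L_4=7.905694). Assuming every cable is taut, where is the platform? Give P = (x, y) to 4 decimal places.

each cable: (A_i−P)·(A_i−P) = L_i²; let q_i = ‖A_i‖²−L_i²
q_1 = 0.0000+64.0000−44.5000 = 19.5000
row 1: -12.0000x + 8.0000y = -6.0000  (q_2=25.5000)
row 2: -12.0000x + 16.0000y = 6.0000  (q_3=13.5000)
row 3: -12.0000x + 0.0000y = -18.0000  (q_4=37.5000)
Cramer on rows 1–2 → x = 1.5000, y = 1.5000
check cable 4: ‖A_4−P‖² = 62.5000 ≈ L_4² = 62.5000 ✓

(1.5000, 1.5000)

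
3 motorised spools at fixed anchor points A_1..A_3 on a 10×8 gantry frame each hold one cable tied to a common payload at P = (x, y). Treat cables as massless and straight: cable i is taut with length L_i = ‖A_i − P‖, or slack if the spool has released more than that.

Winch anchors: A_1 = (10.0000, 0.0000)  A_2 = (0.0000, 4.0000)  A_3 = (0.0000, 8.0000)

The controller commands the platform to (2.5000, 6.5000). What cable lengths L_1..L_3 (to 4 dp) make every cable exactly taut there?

cable 1: Δx=7.5000, Δy=-6.5000; L_1 = √(Δx²+Δy²) = 9.9247
cable 2: Δx=-2.5000, Δy=-2.5000; L_2 = √(Δx²+Δy²) = 3.5355
cable 3: Δx=-2.5000, Δy=1.5000; L_3 = √(Δx²+Δy²) = 2.9155

(9.9247, 3.5355, 2.9155)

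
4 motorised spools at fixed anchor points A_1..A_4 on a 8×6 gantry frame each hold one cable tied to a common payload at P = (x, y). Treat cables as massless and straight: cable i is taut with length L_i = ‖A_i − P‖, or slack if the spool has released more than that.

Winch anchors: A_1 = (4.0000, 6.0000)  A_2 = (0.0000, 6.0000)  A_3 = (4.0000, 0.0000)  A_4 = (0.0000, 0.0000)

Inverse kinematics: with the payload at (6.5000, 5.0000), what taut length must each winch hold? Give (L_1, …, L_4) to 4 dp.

(2.6926, 6.5765, 5.5902, 8.2006)

L_1: Δ = A_1−P = (-2.5000, 1.0000) → ‖Δ‖ = √7.2500 = 2.6926
L_2: Δ = A_2−P = (-6.5000, 1.0000) → ‖Δ‖ = √43.2500 = 6.5765
L_3: Δ = A_3−P = (-2.5000, -5.0000) → ‖Δ‖ = √31.2500 = 5.5902
L_4: Δ = A_4−P = (-6.5000, -5.0000) → ‖Δ‖ = √67.2500 = 8.2006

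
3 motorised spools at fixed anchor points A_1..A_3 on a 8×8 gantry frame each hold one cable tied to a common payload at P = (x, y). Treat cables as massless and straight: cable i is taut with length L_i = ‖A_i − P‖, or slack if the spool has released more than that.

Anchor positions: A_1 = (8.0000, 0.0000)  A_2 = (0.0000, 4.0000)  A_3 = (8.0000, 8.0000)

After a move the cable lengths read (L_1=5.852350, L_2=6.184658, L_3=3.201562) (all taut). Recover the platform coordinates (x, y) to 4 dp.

expand ‖A_i−P‖²=L_i² and subtract eq 1 (q_i ≔ ‖A_i‖²−L_i²)
q_1 = 64.0000+0.0000−34.2500 = 29.7500
eq1−eq2 → [16.0000  -8.0000]·P = 52.0000
eq1−eq3 → [0.0000  -16.0000]·P = -88.0000
2×2 solve → P = (6.0000, 5.5000)

(6.0000, 5.5000)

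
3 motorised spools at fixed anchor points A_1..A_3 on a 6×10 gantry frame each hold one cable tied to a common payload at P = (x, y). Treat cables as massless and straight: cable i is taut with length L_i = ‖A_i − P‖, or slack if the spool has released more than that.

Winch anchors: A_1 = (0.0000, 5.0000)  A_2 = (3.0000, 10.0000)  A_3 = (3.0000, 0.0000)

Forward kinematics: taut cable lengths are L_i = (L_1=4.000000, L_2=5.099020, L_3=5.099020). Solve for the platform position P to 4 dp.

(4.0000, 5.0000)

expand ‖A_i−P‖²=L_i² and subtract eq 1 (q_i ≔ ‖A_i‖²−L_i²)
q_1 = 0.0000+25.0000−16.0000 = 9.0000
eq1−eq2 → [-6.0000  -10.0000]·P = -74.0000
eq1−eq3 → [-6.0000  10.0000]·P = 26.0000
2×2 solve → P = (4.0000, 5.0000)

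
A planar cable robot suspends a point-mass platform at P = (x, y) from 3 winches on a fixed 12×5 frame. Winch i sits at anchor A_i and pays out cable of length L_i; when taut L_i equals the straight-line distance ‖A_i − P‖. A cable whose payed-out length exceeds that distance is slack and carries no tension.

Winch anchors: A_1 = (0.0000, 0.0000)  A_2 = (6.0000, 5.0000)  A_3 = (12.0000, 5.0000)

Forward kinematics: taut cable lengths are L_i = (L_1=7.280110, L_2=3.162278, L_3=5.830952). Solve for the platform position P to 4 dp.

(7.0000, 2.0000)

expand ‖A_i−P‖²=L_i² and subtract eq 1 (k_i ≔ ‖A_i‖²−L_i²)
k_1 = 0.0000+0.0000−53.0000 = -53.0000
eq1−eq2 → [-12.0000  -10.0000]·P = -104.0000
eq1−eq3 → [-24.0000  -10.0000]·P = -188.0000
2×2 solve → P = (7.0000, 2.0000)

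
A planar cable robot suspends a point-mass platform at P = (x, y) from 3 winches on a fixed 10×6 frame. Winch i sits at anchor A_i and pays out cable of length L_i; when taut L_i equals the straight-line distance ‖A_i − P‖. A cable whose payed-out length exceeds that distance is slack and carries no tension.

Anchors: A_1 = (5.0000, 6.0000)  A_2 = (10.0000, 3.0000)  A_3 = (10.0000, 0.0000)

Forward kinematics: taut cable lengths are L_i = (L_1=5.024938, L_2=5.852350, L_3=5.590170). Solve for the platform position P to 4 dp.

circle eqns → linear via eq_j − eq_1; set c_j = A_j·A_j − L_j²
c_1 = 25.0000+36.0000−25.2500 = 35.7500
-10.0000·x + 6.0000·y = c_1−c_2 = -39.0000
-10.0000·x + 12.0000·y = c_1−c_3 = -33.0000
solve first two rows → x=4.5000, y=1.0000

(4.5000, 1.0000)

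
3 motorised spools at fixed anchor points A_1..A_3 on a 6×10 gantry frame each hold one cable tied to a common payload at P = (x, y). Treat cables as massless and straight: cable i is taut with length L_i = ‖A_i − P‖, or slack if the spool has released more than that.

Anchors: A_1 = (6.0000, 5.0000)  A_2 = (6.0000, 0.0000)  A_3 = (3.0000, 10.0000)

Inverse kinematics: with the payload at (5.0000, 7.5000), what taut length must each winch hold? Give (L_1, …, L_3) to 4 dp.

L_1 = √((6.0000−5.0000)² + (5.0000−7.5000)²) = 2.6926
L_2 = √((6.0000−5.0000)² + (0.0000−7.5000)²) = 7.5664
L_3 = √((3.0000−5.0000)² + (10.0000−7.5000)²) = 3.2016

(2.6926, 7.5664, 3.2016)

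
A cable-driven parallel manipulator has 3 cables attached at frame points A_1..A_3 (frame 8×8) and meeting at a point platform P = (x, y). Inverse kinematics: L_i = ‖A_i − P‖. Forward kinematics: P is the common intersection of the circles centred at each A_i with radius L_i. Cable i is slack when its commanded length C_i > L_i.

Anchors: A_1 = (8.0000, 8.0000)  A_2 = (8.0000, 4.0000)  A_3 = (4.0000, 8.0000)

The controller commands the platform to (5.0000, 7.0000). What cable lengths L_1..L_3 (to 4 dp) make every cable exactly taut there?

(3.1623, 4.2426, 1.4142)

cable 1: Δx=3.0000, Δy=1.0000; L_1 = √(Δx²+Δy²) = 3.1623
cable 2: Δx=3.0000, Δy=-3.0000; L_2 = √(Δx²+Δy²) = 4.2426
cable 3: Δx=-1.0000, Δy=1.0000; L_3 = √(Δx²+Δy²) = 1.4142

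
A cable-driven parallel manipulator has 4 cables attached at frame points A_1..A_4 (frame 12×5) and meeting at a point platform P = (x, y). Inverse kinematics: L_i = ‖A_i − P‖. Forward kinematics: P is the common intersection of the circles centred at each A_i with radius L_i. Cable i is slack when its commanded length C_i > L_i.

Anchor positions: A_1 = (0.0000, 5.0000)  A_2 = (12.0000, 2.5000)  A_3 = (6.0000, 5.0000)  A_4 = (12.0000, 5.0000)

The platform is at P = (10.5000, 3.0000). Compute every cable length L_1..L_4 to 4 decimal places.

(10.6888, 1.5811, 4.9244, 2.5000)

cable 1: Δx=-10.5000, Δy=2.0000; L_1 = √(Δx²+Δy²) = 10.6888
cable 2: Δx=1.5000, Δy=-0.5000; L_2 = √(Δx²+Δy²) = 1.5811
cable 3: Δx=-4.5000, Δy=2.0000; L_3 = √(Δx²+Δy²) = 4.9244
cable 4: Δx=1.5000, Δy=2.0000; L_4 = √(Δx²+Δy²) = 2.5000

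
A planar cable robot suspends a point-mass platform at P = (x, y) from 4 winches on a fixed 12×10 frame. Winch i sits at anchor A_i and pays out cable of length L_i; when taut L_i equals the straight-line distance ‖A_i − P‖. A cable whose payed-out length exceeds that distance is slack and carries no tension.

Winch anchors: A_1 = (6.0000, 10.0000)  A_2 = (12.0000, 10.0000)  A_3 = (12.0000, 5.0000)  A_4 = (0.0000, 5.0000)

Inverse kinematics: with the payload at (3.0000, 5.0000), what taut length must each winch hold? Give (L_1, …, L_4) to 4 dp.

(5.8310, 10.2956, 9.0000, 3.0000)

cable 1: Δx=3.0000, Δy=5.0000; L_1 = √(Δx²+Δy²) = 5.8310
cable 2: Δx=9.0000, Δy=5.0000; L_2 = √(Δx²+Δy²) = 10.2956
cable 3: Δx=9.0000, Δy=0.0000; L_3 = √(Δx²+Δy²) = 9.0000
cable 4: Δx=-3.0000, Δy=0.0000; L_4 = √(Δx²+Δy²) = 3.0000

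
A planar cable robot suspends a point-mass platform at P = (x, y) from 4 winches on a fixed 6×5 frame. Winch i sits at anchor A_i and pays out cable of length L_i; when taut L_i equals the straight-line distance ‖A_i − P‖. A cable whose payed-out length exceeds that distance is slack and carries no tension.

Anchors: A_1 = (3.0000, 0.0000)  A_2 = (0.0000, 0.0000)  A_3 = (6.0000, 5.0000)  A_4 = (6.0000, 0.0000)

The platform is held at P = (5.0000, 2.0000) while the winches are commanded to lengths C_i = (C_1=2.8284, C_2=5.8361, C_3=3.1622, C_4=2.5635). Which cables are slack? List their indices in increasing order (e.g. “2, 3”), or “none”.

cable 1: L_1 = ‖A_1−P‖ = 2.8284;  C_1 = 2.8284 → taut
cable 2: L_2 = ‖A_2−P‖ = 5.3852;  C_2 = 5.8361 → slack
cable 3: L_3 = ‖A_3−P‖ = 3.1623;  C_3 = 3.1622 → taut
cable 4: L_4 = ‖A_4−P‖ = 2.2361;  C_4 = 2.5635 → slack

2, 4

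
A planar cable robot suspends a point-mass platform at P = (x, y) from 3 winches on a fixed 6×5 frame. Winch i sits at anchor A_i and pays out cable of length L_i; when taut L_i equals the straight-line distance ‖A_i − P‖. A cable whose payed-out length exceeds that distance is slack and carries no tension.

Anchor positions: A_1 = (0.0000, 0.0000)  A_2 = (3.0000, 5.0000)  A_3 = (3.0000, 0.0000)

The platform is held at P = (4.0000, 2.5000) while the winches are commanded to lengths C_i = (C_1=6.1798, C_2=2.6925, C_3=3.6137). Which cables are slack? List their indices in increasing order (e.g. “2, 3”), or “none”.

cable 1: L_1 = ‖A_1−P‖ = 4.7170;  C_1 = 6.1798 → slack
cable 2: L_2 = ‖A_2−P‖ = 2.6926;  C_2 = 2.6925 → taut
cable 3: L_3 = ‖A_3−P‖ = 2.6926;  C_3 = 3.6137 → slack

1, 3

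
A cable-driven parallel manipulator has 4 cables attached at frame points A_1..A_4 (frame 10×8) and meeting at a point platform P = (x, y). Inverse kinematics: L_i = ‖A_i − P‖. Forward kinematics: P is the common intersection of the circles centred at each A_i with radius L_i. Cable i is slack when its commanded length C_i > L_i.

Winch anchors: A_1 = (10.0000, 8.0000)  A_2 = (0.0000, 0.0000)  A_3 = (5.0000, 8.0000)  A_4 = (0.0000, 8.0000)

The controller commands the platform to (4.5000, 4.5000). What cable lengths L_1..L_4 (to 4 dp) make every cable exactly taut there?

(6.5192, 6.3640, 3.5355, 5.7009)

L_1: Δ = A_1−P = (5.5000, 3.5000) → ‖Δ‖ = √42.5000 = 6.5192
L_2: Δ = A_2−P = (-4.5000, -4.5000) → ‖Δ‖ = √40.5000 = 6.3640
L_3: Δ = A_3−P = (0.5000, 3.5000) → ‖Δ‖ = √12.5000 = 3.5355
L_4: Δ = A_4−P = (-4.5000, 3.5000) → ‖Δ‖ = √32.5000 = 5.7009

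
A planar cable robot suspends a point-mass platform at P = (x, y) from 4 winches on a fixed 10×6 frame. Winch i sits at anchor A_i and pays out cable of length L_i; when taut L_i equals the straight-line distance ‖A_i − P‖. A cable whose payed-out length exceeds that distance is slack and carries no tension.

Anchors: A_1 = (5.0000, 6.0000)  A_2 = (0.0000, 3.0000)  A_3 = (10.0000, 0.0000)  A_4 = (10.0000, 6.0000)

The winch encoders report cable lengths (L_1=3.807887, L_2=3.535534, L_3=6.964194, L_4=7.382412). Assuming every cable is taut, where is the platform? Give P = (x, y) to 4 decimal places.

circle eqns → linear via eq_j − eq_1; set k_j = A_j·A_j − L_j²
k_1 = 25.0000+36.0000−14.5000 = 46.5000
10.0000·x + 6.0000·y = k_1−k_2 = 50.0000
-10.0000·x + 12.0000·y = k_1−k_3 = -5.0000
-10.0000·x + 0.0000·y = k_1−k_4 = -35.0000
solve first two rows → x=3.5000, y=2.5000
check cable 4: ‖A_4−P‖² = 54.5000 ≈ L_4² = 54.5000 ✓

(3.5000, 2.5000)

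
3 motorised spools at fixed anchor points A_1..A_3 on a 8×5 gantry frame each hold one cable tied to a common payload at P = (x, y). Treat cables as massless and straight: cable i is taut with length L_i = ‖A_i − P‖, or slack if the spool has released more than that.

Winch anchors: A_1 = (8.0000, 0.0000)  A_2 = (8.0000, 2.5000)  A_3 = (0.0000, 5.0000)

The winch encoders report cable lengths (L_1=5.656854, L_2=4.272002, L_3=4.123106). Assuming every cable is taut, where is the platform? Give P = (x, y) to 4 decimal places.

each cable: (A_i−P)·(A_i−P) = L_i²; let c_i = ‖A_i‖²−L_i²
c_1 = 64.0000+0.0000−32.0000 = 32.0000
row 1: 0.0000x − 5.0000y = -20.0000  (c_2=52.0000)
row 2: 16.0000x − 10.0000y = 24.0000  (c_3=8.0000)
Cramer on rows 1–2 → x = 4.0000, y = 4.0000

(4.0000, 4.0000)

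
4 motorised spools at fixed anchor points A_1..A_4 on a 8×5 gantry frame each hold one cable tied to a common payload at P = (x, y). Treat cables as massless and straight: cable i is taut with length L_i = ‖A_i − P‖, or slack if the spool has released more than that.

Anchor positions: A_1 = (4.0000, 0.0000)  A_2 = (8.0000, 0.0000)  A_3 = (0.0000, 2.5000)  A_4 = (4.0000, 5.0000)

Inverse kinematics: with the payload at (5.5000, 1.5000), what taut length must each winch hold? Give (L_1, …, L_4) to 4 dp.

(2.1213, 2.9155, 5.5902, 3.8079)

L_1: Δ = A_1−P = (-1.5000, -1.5000) → ‖Δ‖ = √4.5000 = 2.1213
L_2: Δ = A_2−P = (2.5000, -1.5000) → ‖Δ‖ = √8.5000 = 2.9155
L_3: Δ = A_3−P = (-5.5000, 1.0000) → ‖Δ‖ = √31.2500 = 5.5902
L_4: Δ = A_4−P = (-1.5000, 3.5000) → ‖Δ‖ = √14.5000 = 3.8079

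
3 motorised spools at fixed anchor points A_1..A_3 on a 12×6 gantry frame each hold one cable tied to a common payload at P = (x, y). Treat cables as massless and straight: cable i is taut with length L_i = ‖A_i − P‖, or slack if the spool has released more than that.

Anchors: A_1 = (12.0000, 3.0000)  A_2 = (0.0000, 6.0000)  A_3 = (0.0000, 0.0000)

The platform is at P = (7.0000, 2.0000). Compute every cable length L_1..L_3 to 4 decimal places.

(5.0990, 8.0623, 7.2801)

cable 1: Δx=5.0000, Δy=1.0000; L_1 = √(Δx²+Δy²) = 5.0990
cable 2: Δx=-7.0000, Δy=4.0000; L_2 = √(Δx²+Δy²) = 8.0623
cable 3: Δx=-7.0000, Δy=-2.0000; L_3 = √(Δx²+Δy²) = 7.2801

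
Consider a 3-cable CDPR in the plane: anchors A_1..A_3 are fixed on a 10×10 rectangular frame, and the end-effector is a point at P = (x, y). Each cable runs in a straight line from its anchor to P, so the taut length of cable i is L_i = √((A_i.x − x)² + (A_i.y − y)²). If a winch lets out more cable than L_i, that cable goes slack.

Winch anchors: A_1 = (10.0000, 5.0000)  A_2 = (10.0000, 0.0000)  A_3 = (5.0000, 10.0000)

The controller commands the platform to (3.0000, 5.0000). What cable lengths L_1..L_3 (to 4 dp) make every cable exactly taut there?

(7.0000, 8.6023, 5.3852)

L_1: Δ = A_1−P = (7.0000, 0.0000) → ‖Δ‖ = √49.0000 = 7.0000
L_2: Δ = A_2−P = (7.0000, -5.0000) → ‖Δ‖ = √74.0000 = 8.6023
L_3: Δ = A_3−P = (2.0000, 5.0000) → ‖Δ‖ = √29.0000 = 5.3852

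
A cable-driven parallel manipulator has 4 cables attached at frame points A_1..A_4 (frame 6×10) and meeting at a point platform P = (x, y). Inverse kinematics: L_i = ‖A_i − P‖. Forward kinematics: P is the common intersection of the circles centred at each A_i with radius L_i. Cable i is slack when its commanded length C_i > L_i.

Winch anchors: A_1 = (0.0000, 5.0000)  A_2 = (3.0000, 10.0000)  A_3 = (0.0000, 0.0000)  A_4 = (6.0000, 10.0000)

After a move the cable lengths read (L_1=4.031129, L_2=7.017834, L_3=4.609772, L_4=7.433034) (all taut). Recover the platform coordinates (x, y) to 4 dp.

expand ‖A_i−P‖²=L_i² and subtract eq 1 (c_i ≔ ‖A_i‖²−L_i²)
c_1 = 0.0000+25.0000−16.2500 = 8.7500
eq1−eq2 → [-6.0000  -10.0000]·P = -51.0000
eq1−eq3 → [0.0000  10.0000]·P = 30.0000
eq1−eq4 → [-12.0000  -10.0000]·P = -72.0000
2×2 solve → P = (3.5000, 3.0000)
check cable 4: ‖A_4−P‖² = 55.2500 ≈ L_4² = 55.2500 ✓

(3.5000, 3.0000)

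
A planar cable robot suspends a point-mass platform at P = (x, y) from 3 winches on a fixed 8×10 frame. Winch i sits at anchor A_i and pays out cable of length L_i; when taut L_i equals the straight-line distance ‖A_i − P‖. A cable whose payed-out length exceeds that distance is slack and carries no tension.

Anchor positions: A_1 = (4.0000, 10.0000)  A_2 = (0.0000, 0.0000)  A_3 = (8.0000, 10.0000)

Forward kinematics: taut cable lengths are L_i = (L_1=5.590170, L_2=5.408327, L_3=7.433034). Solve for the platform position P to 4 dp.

each cable: (A_i−P)·(A_i−P) = L_i²; let q_i = ‖A_i‖²−L_i²
q_1 = 16.0000+100.0000−31.2500 = 84.7500
row 1: 8.0000x + 20.0000y = 114.0000  (q_2=-29.2500)
row 2: -8.0000x + 0.0000y = -24.0000  (q_3=108.7500)
Cramer on rows 1–2 → x = 3.0000, y = 4.5000

(3.0000, 4.5000)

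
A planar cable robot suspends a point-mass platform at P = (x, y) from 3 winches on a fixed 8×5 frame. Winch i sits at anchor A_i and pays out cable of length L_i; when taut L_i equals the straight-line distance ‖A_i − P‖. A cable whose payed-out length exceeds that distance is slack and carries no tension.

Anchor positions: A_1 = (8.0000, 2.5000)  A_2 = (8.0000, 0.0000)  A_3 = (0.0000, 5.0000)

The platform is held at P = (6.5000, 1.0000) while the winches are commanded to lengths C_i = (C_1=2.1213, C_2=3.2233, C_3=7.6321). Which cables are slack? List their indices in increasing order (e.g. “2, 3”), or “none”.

cable 1: L_1 = ‖A_1−P‖ = 2.1213;  C_1 = 2.1213 → taut
cable 2: L_2 = ‖A_2−P‖ = 1.8028;  C_2 = 3.2233 → slack
cable 3: L_3 = ‖A_3−P‖ = 7.6322;  C_3 = 7.6321 → taut

2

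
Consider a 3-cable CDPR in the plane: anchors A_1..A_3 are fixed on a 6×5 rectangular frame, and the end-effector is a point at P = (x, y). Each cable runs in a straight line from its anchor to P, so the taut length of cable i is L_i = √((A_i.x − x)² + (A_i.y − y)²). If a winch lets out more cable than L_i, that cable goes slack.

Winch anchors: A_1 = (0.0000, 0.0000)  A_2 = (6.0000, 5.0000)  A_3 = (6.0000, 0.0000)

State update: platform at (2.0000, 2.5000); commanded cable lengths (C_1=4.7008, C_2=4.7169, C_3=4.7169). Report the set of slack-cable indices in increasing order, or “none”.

cable 1: L_1 = ‖A_1−P‖ = 3.2016;  C_1 = 4.7008 → slack
cable 2: L_2 = ‖A_2−P‖ = 4.7170;  C_2 = 4.7169 → taut
cable 3: L_3 = ‖A_3−P‖ = 4.7170;  C_3 = 4.7169 → taut

1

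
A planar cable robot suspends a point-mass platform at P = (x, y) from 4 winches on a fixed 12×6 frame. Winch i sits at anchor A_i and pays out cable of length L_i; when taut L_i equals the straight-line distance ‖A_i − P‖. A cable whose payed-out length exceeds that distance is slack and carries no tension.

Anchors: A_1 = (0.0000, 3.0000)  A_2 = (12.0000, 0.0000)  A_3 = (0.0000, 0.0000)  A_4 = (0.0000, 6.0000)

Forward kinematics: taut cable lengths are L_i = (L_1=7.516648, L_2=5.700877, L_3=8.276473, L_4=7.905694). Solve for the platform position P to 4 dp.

expand ‖A_i−P‖²=L_i² and subtract eq 1 (q_i ≔ ‖A_i‖²−L_i²)
q_1 = 0.0000+9.0000−56.5000 = -47.5000
eq1−eq2 → [-24.0000  6.0000]·P = -159.0000
eq1−eq3 → [0.0000  6.0000]·P = 21.0000
eq1−eq4 → [0.0000  -6.0000]·P = -21.0000
2×2 solve → P = (7.5000, 3.5000)
check cable 4: ‖A_4−P‖² = 62.5000 ≈ L_4² = 62.5000 ✓

(7.5000, 3.5000)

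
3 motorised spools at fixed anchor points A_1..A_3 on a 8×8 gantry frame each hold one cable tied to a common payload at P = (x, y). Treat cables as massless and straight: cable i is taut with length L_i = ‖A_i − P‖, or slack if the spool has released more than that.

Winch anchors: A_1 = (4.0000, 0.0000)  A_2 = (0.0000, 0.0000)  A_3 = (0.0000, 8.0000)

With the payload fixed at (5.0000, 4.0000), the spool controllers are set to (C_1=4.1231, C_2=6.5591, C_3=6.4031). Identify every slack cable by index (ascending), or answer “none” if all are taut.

2

cable 1: √((-1.0000)²+(-4.0000)²)=4.1231, C_1=4.1231: taut
cable 2: √((-5.0000)²+(-4.0000)²)=6.4031, C_2=6.5591: slack
cable 3: √((-5.0000)²+(4.0000)²)=6.4031, C_3=6.4031: taut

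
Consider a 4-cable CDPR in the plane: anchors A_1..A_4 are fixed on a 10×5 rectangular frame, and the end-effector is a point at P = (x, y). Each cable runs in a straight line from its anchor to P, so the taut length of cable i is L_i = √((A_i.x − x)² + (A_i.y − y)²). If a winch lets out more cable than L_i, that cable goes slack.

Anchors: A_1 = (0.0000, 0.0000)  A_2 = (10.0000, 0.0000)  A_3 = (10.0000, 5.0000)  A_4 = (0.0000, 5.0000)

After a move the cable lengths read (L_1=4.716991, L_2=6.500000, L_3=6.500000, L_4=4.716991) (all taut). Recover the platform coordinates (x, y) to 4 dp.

(4.0000, 2.5000)

each cable: (A_i−P)·(A_i−P) = L_i²; let k_i = ‖A_i‖²−L_i²
k_1 = 0.0000+0.0000−22.2500 = -22.2500
row 1: -20.0000x + 0.0000y = -80.0000  (k_2=57.7500)
row 2: -20.0000x − 10.0000y = -105.0000  (k_3=82.7500)
row 3: 0.0000x − 10.0000y = -25.0000  (k_4=2.7500)
Cramer on rows 1–2 → x = 4.0000, y = 2.5000
check cable 4: ‖A_4−P‖² = 22.2500 ≈ L_4² = 22.2500 ✓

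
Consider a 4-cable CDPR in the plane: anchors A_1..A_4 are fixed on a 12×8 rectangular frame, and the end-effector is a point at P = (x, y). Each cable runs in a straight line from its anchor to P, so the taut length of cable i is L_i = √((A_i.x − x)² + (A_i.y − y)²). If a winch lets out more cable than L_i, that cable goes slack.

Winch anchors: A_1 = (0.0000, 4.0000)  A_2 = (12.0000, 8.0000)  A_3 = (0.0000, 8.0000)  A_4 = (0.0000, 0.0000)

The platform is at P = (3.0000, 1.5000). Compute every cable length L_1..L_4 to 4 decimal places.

L_1 = √((0.0000−3.0000)² + (4.0000−1.5000)²) = 3.9051
L_2 = √((12.0000−3.0000)² + (8.0000−1.5000)²) = 11.1018
L_3 = √((0.0000−3.0000)² + (8.0000−1.5000)²) = 7.1589
L_4 = √((0.0000−3.0000)² + (0.0000−1.5000)²) = 3.3541

(3.9051, 11.1018, 7.1589, 3.3541)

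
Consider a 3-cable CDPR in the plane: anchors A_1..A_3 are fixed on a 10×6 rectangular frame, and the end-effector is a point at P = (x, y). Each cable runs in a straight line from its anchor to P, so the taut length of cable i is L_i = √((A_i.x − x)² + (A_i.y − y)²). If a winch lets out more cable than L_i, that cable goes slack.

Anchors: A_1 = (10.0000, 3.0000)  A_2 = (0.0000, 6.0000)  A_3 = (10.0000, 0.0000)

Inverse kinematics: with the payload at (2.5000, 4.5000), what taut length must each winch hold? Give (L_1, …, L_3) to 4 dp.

L_1: Δ = A_1−P = (7.5000, -1.5000) → ‖Δ‖ = √58.5000 = 7.6485
L_2: Δ = A_2−P = (-2.5000, 1.5000) → ‖Δ‖ = √8.5000 = 2.9155
L_3: Δ = A_3−P = (7.5000, -4.5000) → ‖Δ‖ = √76.5000 = 8.7464

(7.6485, 2.9155, 8.7464)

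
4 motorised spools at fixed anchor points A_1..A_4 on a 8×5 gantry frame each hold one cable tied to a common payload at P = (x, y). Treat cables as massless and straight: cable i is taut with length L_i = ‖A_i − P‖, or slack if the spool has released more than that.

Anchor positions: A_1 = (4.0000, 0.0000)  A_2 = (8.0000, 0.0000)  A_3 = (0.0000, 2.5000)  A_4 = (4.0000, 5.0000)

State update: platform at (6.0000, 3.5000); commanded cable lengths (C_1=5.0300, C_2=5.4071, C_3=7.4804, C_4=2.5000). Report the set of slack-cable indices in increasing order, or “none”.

1, 2, 3

cable 1: L_1 = ‖A_1−P‖ = 4.0311;  C_1 = 5.0300 → slack
cable 2: L_2 = ‖A_2−P‖ = 4.0311;  C_2 = 5.4071 → slack
cable 3: L_3 = ‖A_3−P‖ = 6.0828;  C_3 = 7.4804 → slack
cable 4: L_4 = ‖A_4−P‖ = 2.5000;  C_4 = 2.5000 → taut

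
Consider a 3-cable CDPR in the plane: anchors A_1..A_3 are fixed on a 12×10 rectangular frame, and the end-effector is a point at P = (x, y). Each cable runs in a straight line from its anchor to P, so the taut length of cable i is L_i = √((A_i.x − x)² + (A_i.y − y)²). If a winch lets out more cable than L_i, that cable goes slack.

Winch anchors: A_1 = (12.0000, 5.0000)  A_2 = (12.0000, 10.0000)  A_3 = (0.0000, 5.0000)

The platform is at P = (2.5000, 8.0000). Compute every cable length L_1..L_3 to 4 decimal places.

L_1: Δ = A_1−P = (9.5000, -3.0000) → ‖Δ‖ = √99.2500 = 9.9624
L_2: Δ = A_2−P = (9.5000, 2.0000) → ‖Δ‖ = √94.2500 = 9.7082
L_3: Δ = A_3−P = (-2.5000, -3.0000) → ‖Δ‖ = √15.2500 = 3.9051

(9.9624, 9.7082, 3.9051)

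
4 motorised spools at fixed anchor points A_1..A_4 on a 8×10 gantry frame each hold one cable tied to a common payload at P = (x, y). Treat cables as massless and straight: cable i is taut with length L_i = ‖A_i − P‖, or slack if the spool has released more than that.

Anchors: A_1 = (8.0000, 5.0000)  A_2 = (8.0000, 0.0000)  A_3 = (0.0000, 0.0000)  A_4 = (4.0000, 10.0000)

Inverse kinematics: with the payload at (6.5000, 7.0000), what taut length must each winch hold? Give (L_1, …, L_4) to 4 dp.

cable 1: Δx=1.5000, Δy=-2.0000; L_1 = √(Δx²+Δy²) = 2.5000
cable 2: Δx=1.5000, Δy=-7.0000; L_2 = √(Δx²+Δy²) = 7.1589
cable 3: Δx=-6.5000, Δy=-7.0000; L_3 = √(Δx²+Δy²) = 9.5525
cable 4: Δx=-2.5000, Δy=3.0000; L_4 = √(Δx²+Δy²) = 3.9051

(2.5000, 7.1589, 9.5525, 3.9051)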